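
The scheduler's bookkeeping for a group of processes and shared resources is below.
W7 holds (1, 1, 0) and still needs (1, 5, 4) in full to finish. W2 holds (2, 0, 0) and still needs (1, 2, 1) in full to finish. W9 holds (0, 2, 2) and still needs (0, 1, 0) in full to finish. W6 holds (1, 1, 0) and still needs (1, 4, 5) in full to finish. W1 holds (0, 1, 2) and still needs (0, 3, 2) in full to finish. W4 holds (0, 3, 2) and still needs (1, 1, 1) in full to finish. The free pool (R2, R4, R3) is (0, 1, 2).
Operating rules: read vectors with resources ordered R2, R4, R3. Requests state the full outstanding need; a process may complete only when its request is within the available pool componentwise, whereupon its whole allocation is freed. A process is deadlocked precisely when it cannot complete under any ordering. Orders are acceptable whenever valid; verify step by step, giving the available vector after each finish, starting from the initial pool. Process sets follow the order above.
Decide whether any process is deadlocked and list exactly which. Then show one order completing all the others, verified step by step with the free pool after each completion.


Deadlocked set: W7, W2, W6 and W4.
Key observation: W9, W1 can finish, but then (0, 4, 6) is all there is, and the blocked group's R2 demands exceed it.
One completion order for the rest: W9, W1. Verifying each step:
  pool = (0, 1, 2)
  W9 needs (0, 1, 0) <= (0, 1, 2) -> finishes; pool += (0, 2, 2) = (0, 3, 4)
  W1 needs (0, 3, 2) <= (0, 3, 4) -> finishes; pool += (0, 1, 2) = (0, 4, 6)
The stuck group stays short no matter what:
  W7 still needs (1, 5, 4) but only (0, 4, 6) is free — short on R2 and R4
  W2 still needs (1, 2, 1) but only (0, 4, 6) is free — short on R2
  W6 still needs (1, 4, 5) but only (0, 4, 6) is free — short on R2
  W4 still needs (1, 1, 1) but only (0, 4, 6) is free — short on R2


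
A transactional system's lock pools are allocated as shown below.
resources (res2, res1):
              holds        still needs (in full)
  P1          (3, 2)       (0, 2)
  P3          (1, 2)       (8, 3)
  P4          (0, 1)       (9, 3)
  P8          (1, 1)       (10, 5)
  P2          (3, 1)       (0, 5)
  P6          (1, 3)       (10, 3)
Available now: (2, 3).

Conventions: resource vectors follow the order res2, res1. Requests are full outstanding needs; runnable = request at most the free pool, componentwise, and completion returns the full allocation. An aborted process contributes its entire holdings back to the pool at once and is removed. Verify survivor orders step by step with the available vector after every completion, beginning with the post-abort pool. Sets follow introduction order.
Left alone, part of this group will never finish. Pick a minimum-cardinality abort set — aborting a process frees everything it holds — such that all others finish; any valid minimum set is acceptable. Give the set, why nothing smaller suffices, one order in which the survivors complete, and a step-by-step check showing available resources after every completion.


Abort P8.
Key observation: no ordering could ever have run P6 before the abort of P8; with (1, 1) back in the pool it fits at step 5.
Minimality: the empty abort set fails — the state is deadlocked as it stands.
The survivors complete as P1, P2, P4, P3, P6. Walking it through (starting from the post-abort pool):
  pool = (3, 4)
  P1: need (0, 2) fits (3, 4); releases (3, 2), pool now (6, 6)
  P2: need (0, 5) fits (6, 6); releases (3, 1), pool now (9, 7)
  P4: need (9, 3) fits (9, 7); releases (0, 1), pool now (9, 8)
  P3: need (8, 3) fits (9, 8); releases (1, 2), pool now (10, 10)
  P6: need (10, 3) fits (10, 10); releases (1, 3), pool now (11, 13)


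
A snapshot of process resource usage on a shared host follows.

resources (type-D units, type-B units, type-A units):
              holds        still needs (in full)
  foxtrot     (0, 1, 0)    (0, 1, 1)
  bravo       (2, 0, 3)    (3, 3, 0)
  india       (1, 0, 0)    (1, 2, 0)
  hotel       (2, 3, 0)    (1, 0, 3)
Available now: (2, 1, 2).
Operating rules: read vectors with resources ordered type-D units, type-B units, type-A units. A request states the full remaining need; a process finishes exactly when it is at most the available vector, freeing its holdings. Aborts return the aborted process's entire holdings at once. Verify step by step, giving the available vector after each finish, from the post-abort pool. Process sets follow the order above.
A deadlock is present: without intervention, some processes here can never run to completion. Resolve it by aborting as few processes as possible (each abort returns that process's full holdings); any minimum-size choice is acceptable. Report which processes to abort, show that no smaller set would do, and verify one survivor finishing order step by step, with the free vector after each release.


The answer: abort bravo.
Key observation: the returned (2, 0, 3) from bravo is what brings hotel — unrunnable before, under any order — into play at step 2.
Minimality: the empty abort set fails — the state is deadlocked as it stands.
Survivors finish in the order: foxtrot, hotel, india. Step-by-step check (pool after the aborts first):
  pool = (4, 1, 5)
  foxtrot: need (0, 1, 1) fits (4, 1, 5); releases (0, 1, 0), pool now (4, 2, 5)
  hotel: need (1, 0, 3) fits (4, 2, 5); releases (2, 3, 0), pool now (6, 5, 5)
  india: need (1, 2, 0) fits (6, 5, 5); releases (1, 0, 0), pool now (7, 5, 5)


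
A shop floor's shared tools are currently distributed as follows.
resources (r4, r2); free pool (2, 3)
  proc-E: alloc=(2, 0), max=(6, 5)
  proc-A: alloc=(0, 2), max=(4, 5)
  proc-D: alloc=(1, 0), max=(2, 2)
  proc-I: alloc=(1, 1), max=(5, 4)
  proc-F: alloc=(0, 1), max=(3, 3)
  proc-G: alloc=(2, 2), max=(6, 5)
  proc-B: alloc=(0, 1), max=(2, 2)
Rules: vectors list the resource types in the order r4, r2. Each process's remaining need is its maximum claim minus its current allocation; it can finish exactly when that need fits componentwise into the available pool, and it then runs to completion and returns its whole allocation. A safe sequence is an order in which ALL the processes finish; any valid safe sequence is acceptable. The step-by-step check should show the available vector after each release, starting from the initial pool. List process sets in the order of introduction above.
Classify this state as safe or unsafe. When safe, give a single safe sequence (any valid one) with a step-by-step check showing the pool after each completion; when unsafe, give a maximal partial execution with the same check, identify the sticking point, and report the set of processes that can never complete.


UNSAFE — no complete ordering exists.
Key observation: the pool after proc-D, proc-B, proc-F is (3, 5); every surviving request exceeds it in r4, so progress ends there.
A maximal execution: proc-D, proc-B, proc-F — then nothing else fits. Walking it through:
  pool = (2, 3)
  proc-D: need (1, 2) fits (2, 3); releases (1, 0), pool now (3, 3)
  proc-B: need (2, 1) fits (3, 3); releases (0, 1), pool now (3, 4)
  proc-F: need (3, 2) fits (3, 4); releases (0, 1), pool now (3, 5)
  proc-E still needs (4, 5) but only (3, 5) is free — short on r4
  proc-A still needs (4, 3) but only (3, 5) is free — short on r4
  proc-I still needs (4, 3) but only (3, 5) is free — short on r4
  proc-G still needs (4, 3) but only (3, 5) is free — short on r4
Processes that can never finish: proc-E, proc-A, proc-I and proc-G.


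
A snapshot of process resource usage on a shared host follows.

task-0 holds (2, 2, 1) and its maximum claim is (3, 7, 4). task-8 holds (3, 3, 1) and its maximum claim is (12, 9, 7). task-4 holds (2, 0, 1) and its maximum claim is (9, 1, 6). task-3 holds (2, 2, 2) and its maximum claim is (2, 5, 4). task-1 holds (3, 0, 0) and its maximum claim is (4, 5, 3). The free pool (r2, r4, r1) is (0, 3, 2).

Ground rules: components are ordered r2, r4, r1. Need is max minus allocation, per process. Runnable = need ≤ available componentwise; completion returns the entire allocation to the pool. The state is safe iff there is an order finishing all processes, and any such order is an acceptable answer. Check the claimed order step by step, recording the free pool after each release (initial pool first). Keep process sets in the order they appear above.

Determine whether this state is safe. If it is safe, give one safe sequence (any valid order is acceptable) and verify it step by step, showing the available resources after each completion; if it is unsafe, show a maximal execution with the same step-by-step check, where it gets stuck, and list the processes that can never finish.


SAFE, for example via the order task-3, task-0, task-1, task-4, task-8.
Key observation: at task-3 the run first touches a limit — (0, 3, 2) against (0, 3, 2), exact on a resource it actually requests.
Verifying each step:
  pool = (0, 3, 2)
  task-3: need (0, 3, 2) fits (0, 3, 2); releases (2, 2, 2), pool now (2, 5, 4)
  task-0: need (1, 5, 3) fits (2, 5, 4); releases (2, 2, 1), pool now (4, 7, 5)
  task-1: need (1, 5, 3) fits (4, 7, 5); releases (3, 0, 0), pool now (7, 7, 5)
  task-4: need (7, 1, 5) fits (7, 7, 5); releases (2, 0, 1), pool now (9, 7, 6)
  task-8: need (9, 6, 6) fits (9, 7, 6); releases (3, 3, 1), pool now (12, 10, 7)


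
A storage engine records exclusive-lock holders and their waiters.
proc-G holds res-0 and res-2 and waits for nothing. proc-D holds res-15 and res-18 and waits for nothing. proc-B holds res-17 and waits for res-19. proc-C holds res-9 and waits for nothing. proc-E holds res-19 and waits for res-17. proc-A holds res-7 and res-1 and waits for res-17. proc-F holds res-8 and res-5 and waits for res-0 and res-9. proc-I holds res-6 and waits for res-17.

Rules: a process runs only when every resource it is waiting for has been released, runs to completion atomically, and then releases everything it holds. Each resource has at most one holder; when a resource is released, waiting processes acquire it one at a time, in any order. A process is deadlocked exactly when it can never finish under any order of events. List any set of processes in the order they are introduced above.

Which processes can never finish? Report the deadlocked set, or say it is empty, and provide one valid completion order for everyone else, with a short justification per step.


Deadlocked: proc-B, proc-E, proc-A and proc-I.
Key observation: nobody on the ring proc-B -> proc-E -> proc-B can start until another member finishes, which never happens; proc-A and proc-I wait into the deadlock from upstream.
A valid finishing order for the others: proc-D, proc-G, proc-C, proc-F.
Step-by-step check:
  proc-D: no waits; runs immediately, freeing res-15 and res-18
  proc-G: no waits; runs immediately, freeing res-0 and res-2
  proc-C: no waits; runs immediately, freeing res-9
  proc-F waits on res-0 and res-9 — all released -> runs and releases res-8 and res-5


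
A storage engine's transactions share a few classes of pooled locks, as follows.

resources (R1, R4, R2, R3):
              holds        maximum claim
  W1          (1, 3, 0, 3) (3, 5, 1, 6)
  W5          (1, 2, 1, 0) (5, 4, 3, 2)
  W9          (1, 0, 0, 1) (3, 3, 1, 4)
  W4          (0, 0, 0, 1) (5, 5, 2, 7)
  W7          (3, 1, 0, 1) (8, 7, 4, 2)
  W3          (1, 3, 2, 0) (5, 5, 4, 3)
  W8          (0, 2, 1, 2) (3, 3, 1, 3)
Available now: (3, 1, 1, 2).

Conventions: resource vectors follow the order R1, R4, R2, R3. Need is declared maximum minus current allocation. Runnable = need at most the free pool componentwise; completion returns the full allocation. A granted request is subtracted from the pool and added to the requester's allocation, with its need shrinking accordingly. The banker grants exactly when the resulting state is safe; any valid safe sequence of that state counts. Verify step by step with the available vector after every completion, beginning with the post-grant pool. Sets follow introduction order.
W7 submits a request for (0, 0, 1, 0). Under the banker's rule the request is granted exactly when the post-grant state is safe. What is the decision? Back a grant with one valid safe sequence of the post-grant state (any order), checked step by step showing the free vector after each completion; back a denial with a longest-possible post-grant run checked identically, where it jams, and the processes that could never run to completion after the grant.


DENY: after the grant no complete ordering would exist.
Key observation: once W8, W9, W1 finish, the pool peaks at (5, 6, 1, 8) — and every remaining process still needs more R2 than that.
Pretend the grant happened; the run W8, W9, W1 goes as far as possible. Walking it through:
  pool = (3, 1, 0, 2)
  run W8 (needs (3, 1, 0, 1), free (3, 1, 0, 2)); after release of (0, 2, 1, 2) the pool is (3, 3, 1, 4)
  run W9 (needs (2, 3, 1, 3), free (3, 3, 1, 4)); after release of (1, 0, 0, 1) the pool is (4, 3, 1, 5)
  run W1 (needs (2, 2, 1, 3), free (4, 3, 1, 5)); after release of (1, 3, 0, 3) the pool is (5, 6, 1, 8)
  blocked: W5 wants (4, 2, 2, 2), pool (5, 6, 1, 8) — not enough R2
  blocked: W4 wants (5, 5, 2, 6), pool (5, 6, 1, 8) — not enough R2
  blocked: W7 wants (5, 6, 3, 1), pool (5, 6, 1, 8) — not enough R2
  blocked: W3 wants (4, 2, 2, 3), pool (5, 6, 1, 8) — not enough R2
Processes that could never finish after the grant: W5, W4, W7 and W3.


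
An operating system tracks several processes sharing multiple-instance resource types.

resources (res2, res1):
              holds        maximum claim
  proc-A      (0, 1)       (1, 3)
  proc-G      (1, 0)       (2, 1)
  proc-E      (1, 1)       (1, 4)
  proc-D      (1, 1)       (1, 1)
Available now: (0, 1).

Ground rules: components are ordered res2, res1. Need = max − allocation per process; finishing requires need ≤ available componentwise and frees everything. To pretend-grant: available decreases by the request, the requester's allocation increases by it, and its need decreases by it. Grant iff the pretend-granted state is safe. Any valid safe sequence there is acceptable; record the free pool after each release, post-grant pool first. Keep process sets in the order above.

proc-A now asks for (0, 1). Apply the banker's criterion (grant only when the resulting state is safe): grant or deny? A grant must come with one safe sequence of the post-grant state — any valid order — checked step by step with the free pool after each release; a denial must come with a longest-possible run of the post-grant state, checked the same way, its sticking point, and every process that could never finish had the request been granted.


GRANT. The post-grant state is safe; one safe sequence: proc-D, proc-A, proc-G, proc-E.
Key observation: post-grant, (0, 0) remains, and an order beginning with proc-D completes everyone.
Check on the post-grant state, step by step:
  pool = (0, 0)
  proc-D: need (0, 0) fits (0, 0); releases (1, 1), pool now (1, 1)
  proc-A: need (1, 1) fits (1, 1); releases (0, 2), pool now (1, 3)
  proc-G: need (1, 1) fits (1, 3); releases (1, 0), pool now (2, 3)
  proc-E: need (0, 3) fits (2, 3); releases (1, 1), pool now (3, 4)


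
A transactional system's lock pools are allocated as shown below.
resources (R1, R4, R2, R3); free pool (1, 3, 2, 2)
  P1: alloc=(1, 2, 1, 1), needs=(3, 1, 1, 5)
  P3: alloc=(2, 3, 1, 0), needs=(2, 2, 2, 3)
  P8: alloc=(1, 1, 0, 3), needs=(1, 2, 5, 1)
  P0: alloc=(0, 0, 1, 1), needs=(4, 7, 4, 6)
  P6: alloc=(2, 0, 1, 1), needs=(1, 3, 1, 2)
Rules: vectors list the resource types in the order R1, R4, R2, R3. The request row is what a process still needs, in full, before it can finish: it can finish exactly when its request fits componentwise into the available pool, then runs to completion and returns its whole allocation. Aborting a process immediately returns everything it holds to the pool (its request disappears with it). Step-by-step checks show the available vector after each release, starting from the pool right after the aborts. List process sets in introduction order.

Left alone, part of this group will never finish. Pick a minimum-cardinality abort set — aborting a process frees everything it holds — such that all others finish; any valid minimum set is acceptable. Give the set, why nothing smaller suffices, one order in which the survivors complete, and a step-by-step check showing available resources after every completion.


Minimum abort set: P8.
Key observation: the deadlocked P1 becomes finishable only because P8 released (1, 1, 0, 3); it completes at step 2 below.
Why nothing smaller works: aborting no one leaves the state deadlocked as given.
The survivors complete as P3, P1, P6, P0. Verifying each step (starting from the post-abort pool):
  pool = (2, 4, 2, 5)
  P3 needs (2, 2, 2, 3) <= (2, 4, 2, 5) -> finishes; pool += (2, 3, 1, 0) = (4, 7, 3, 5)
  P1 needs (3, 1, 1, 5) <= (4, 7, 3, 5) -> finishes; pool += (1, 2, 1, 1) = (5, 9, 4, 6)
  P6 needs (1, 3, 1, 2) <= (5, 9, 4, 6) -> finishes; pool += (2, 0, 1, 1) = (7, 9, 5, 7)
  P0 needs (4, 7, 4, 6) <= (7, 9, 5, 7) -> finishes; pool += (0, 0, 1, 1) = (7, 9, 6, 8)


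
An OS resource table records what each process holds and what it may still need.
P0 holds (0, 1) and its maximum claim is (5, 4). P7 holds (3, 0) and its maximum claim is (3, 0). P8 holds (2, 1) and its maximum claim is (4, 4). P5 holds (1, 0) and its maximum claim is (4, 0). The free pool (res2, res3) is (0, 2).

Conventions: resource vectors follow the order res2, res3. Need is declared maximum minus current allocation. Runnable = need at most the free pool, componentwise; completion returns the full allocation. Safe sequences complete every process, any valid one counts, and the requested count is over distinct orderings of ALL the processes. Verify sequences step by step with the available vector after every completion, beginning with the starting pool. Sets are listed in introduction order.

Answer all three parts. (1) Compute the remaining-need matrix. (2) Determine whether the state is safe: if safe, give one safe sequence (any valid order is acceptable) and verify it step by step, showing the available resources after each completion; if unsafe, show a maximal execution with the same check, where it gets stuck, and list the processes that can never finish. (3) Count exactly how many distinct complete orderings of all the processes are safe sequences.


(1) Outstanding need per process (order res2, res3):
  P0: (5, 3)
  P7: (0, 0)
  P8: (2, 3)
  P5: (3, 0)
(2) The state is UNSAFE.
Key observation: even finishing P7, P5 leaves just (4, 2) free — too little res3 for any of the remaining processes.
Going as far as possible: P7, P5; after that, nothing fits. Verifying each step:
  pool = (0, 2)
  P7 needs (0, 0) <= (0, 2) -> finishes; pool += (3, 0) = (3, 2)
  P5 needs (3, 0) <= (3, 2) -> finishes; pool += (1, 0) = (4, 2)
  blocked: P0 wants (5, 3), pool (4, 2) — not enough res2 and res3
  blocked: P8 wants (2, 3), pool (4, 2) — not enough res3
Never able to finish: P0 and P8.
(3) Exactly 0 of the possible complete orderings are safe sequences.


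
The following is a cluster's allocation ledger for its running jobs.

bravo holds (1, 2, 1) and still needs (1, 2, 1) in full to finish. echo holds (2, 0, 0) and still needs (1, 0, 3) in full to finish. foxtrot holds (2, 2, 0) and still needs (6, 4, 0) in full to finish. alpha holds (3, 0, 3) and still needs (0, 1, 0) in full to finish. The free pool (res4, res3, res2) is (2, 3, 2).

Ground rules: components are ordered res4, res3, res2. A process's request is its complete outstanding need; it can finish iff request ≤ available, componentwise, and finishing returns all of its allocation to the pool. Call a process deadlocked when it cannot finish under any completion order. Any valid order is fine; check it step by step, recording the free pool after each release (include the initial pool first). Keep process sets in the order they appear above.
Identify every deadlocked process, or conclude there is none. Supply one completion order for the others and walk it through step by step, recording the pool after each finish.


No process is deadlocked.
Key observation: bravo fits the free pool immediately, and its release cascades until everyone finishes.
One completion order for the rest: bravo, alpha, foxtrot, echo. Step-by-step check:
  pool = (2, 3, 2)
  bravo needs (1, 2, 1) <= (2, 3, 2) -> finishes; pool += (1, 2, 1) = (3, 5, 3)
  alpha needs (0, 1, 0) <= (3, 5, 3) -> finishes; pool += (3, 0, 3) = (6, 5, 6)
  foxtrot needs (6, 4, 0) <= (6, 5, 6) -> finishes; pool += (2, 2, 0) = (8, 7, 6)
  echo needs (1, 0, 3) <= (8, 7, 6) -> finishes; pool += (2, 0, 0) = (10, 7, 6)


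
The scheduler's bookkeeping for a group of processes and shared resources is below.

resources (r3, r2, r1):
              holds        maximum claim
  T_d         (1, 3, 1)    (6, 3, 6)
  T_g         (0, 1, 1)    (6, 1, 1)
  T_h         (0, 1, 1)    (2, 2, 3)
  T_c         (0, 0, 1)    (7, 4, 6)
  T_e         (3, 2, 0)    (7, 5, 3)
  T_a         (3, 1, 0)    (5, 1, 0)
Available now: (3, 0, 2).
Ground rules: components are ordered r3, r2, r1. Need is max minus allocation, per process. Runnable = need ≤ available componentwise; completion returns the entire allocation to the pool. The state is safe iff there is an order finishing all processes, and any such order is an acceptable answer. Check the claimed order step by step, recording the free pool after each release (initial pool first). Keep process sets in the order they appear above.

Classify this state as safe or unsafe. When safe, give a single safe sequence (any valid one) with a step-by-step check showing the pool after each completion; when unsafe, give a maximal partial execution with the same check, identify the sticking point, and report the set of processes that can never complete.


The state is UNSAFE.
Key observation: once T_a, T_g, T_h, T_e finish, the pool peaks at (9, 5, 4) — and every remaining process still needs more r1 than that.
The run T_a, T_g, T_h, T_e cannot be extended any further. Step-by-step check:
  pool = (3, 0, 2)
  run T_a (needs (2, 0, 0), free (3, 0, 2)); after release of (3, 1, 0) the pool is (6, 1, 2)
  run T_g (needs (6, 0, 0), free (6, 1, 2)); after release of (0, 1, 1) the pool is (6, 2, 3)
  run T_h (needs (2, 1, 2), free (6, 2, 3)); after release of (0, 1, 1) the pool is (6, 3, 4)
  run T_e (needs (4, 3, 3), free (6, 3, 4)); after release of (3, 2, 0) the pool is (9, 5, 4)
  T_d cannot run: need (5, 0, 5) vs free (9, 5, 4) (insufficient r1)
  T_c cannot run: need (7, 4, 5) vs free (9, 5, 4) (insufficient r1)
Permanently blocked: T_d and T_c.


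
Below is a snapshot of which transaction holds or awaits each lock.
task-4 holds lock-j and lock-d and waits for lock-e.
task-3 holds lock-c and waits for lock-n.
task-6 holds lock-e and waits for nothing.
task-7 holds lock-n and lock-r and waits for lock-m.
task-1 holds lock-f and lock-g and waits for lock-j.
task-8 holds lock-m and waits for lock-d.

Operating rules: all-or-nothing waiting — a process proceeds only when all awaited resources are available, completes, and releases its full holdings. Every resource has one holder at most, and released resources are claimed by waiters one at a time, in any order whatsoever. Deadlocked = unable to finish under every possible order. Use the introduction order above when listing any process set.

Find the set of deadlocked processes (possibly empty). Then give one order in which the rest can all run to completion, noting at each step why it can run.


The deadlocked set is empty.
Key observation: the wait relation is loop-free; peeling off processes with no waits unwinds the whole state.
One completion order for the rest: task-6, task-4, task-8, task-7, task-3, task-1.
Check, step by step:
  task-6 waits on nothing -> runs at once and releases lock-e
  task-4: everything it awaited (lock-e) is free; runs, freeing lock-j and lock-d
  task-8: everything it awaited (lock-d) is free; runs, freeing lock-m
  task-7: everything it awaited (lock-m) is free; runs, freeing lock-n and lock-r
  task-3: everything it awaited (lock-n) is free; runs, freeing lock-c
  task-1: everything it awaited (lock-j) is free; runs, freeing lock-f and lock-g


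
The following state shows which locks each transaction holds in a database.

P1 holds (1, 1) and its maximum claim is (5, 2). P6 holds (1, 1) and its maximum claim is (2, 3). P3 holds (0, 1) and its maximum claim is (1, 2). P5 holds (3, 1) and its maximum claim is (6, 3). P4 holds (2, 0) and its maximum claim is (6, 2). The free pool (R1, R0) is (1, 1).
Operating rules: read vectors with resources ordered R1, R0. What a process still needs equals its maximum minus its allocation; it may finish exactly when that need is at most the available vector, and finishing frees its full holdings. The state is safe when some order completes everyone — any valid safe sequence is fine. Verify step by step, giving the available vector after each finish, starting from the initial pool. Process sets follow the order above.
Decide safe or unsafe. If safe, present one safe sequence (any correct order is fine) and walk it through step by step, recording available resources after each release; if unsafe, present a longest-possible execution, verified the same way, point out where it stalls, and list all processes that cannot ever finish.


UNSAFE — no complete ordering exists.
Key observation: once P3, P6 finish, the pool peaks at (2, 3) — and every remaining process still needs more R1 than that.
Going as far as possible: P3, P6; after that, nothing fits. Step-by-step check:
  pool = (1, 1)
  P3: need (1, 1) fits (1, 1); releases (0, 1), pool now (1, 2)
  P6: need (1, 2) fits (1, 2); releases (1, 1), pool now (2, 3)
  P1 cannot run: need (4, 1) vs free (2, 3) (insufficient R1)
  P5 cannot run: need (3, 2) vs free (2, 3) (insufficient R1)
  P4 cannot run: need (4, 2) vs free (2, 3) (insufficient R1)
Never able to finish: P1, P5 and P4.


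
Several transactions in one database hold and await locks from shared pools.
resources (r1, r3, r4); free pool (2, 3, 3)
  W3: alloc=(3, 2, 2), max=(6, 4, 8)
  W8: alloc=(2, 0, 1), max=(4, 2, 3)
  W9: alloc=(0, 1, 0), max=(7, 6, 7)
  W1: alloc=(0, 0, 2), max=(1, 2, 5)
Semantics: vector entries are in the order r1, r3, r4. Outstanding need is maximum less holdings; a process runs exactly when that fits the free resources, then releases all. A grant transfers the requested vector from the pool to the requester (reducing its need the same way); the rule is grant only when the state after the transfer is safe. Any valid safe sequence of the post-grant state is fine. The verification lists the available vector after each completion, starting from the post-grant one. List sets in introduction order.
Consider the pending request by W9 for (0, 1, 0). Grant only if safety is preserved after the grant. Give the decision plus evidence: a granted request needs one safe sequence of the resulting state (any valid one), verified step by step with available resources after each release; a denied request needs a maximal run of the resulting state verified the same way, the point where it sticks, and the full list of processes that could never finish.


GRANT — the state after the grant stays safe, e.g. via W8, W1, W3, W9.
Key observation: (2, 2, 3) free after granting still covers W8 first, and each release covers the next.
Step-by-step check of the post-grant state:
  pool = (2, 2, 3)
  W8: need (2, 2, 2) fits (2, 2, 3); releases (2, 0, 1), pool now (4, 2, 4)
  W1: need (1, 2, 3) fits (4, 2, 4); releases (0, 0, 2), pool now (4, 2, 6)
  W3: need (3, 2, 6) fits (4, 2, 6); releases (3, 2, 2), pool now (7, 4, 8)
  W9: need (7, 4, 7) fits (7, 4, 8); releases (0, 2, 0), pool now (7, 6, 8)


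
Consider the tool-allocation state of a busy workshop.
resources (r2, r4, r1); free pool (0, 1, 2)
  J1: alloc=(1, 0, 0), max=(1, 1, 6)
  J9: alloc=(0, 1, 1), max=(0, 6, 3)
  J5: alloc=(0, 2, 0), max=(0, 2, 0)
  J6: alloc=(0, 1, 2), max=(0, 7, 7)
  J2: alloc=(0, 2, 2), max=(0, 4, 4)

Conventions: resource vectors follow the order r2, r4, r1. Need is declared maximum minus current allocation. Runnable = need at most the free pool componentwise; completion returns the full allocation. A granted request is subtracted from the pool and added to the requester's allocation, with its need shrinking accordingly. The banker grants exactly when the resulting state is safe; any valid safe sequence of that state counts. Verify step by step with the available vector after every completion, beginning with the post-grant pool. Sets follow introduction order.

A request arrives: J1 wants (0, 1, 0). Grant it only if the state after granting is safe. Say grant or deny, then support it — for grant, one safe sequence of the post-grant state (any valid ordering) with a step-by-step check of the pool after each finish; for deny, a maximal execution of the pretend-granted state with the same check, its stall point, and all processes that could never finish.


DENY — the pretend-granted state is unsafe.
Key observation: after J5, J2 the pool peaks at (0, 4, 4), and each blocked process is short somewhere: J1 on r1; J9 on r4; J6 on r4, r1.
Pretend the grant happened; the run J5, J2 goes as far as possible. Walking it through:
  pool = (0, 0, 2)
  run J5 (needs (0, 0, 0), free (0, 0, 2)); after release of (0, 2, 0) the pool is (0, 2, 2)
  run J2 (needs (0, 2, 2), free (0, 2, 2)); after release of (0, 2, 2) the pool is (0, 4, 4)
  J1 still needs (0, 0, 6) but only (0, 4, 4) is free — short on r1
  J9 still needs (0, 5, 2) but only (0, 4, 4) is free — short on r4
  J6 still needs (0, 6, 5) but only (0, 4, 4) is free — short on r4 and r1
Post-grant, the permanently blocked set is J1, J9 and J6.


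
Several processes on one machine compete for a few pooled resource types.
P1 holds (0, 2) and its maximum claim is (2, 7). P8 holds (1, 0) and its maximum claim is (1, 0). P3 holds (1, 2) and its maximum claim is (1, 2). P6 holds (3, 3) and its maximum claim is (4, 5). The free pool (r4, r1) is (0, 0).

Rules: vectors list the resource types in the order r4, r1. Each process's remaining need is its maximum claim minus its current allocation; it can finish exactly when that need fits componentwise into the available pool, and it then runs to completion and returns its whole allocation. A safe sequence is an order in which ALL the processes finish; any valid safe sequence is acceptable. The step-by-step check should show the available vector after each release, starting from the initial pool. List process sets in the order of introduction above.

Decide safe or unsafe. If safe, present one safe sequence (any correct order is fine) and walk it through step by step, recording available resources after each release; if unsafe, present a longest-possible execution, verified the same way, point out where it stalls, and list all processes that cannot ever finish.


SAFE. One safe sequence: P3, P6, P1, P8.
Key observation: the first exact fit in this order is P6 — it needs (1, 2) with (1, 2) free, meeting a requested resource to the last unit.
Walking it through:
  pool = (0, 0)
  run P3 (needs (0, 0), free (0, 0)); after release of (1, 2) the pool is (1, 2)
  run P6 (needs (1, 2), free (1, 2)); after release of (3, 3) the pool is (4, 5)
  run P1 (needs (2, 5), free (4, 5)); after release of (0, 2) the pool is (4, 7)
  run P8 (needs (0, 0), free (4, 7)); after release of (1, 0) the pool is (5, 7)


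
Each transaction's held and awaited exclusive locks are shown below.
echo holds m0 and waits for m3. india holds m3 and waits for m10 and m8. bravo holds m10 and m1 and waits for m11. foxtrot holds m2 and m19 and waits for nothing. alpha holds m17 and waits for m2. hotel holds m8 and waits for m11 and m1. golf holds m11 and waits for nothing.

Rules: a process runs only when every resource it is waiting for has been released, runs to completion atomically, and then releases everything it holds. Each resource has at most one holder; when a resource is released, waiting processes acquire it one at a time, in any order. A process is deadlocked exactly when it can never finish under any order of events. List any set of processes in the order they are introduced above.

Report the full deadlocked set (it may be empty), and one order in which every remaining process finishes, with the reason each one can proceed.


Nothing here is deadlocked.
Key observation: every chain of waits terminates; starting from the processes that wait on nothing, all the rest unlock in turn.
One completion order for the rest: golf, bravo, hotel, foxtrot, india, echo, alpha.
Check, step by step:
  golf: no waits; runs immediately, freeing m11
  run bravo (all its waits — m11 — are resolved); releases m10 and m1
  run hotel (all its waits — m11 and m1 — are resolved); releases m8
  foxtrot: no waits; runs immediately, freeing m2 and m19
  run india (all its waits — m10 and m8 — are resolved); releases m3
  run echo (all its waits — m3 — are resolved); releases m0
  run alpha (all its waits — m2 — are resolved); releases m17


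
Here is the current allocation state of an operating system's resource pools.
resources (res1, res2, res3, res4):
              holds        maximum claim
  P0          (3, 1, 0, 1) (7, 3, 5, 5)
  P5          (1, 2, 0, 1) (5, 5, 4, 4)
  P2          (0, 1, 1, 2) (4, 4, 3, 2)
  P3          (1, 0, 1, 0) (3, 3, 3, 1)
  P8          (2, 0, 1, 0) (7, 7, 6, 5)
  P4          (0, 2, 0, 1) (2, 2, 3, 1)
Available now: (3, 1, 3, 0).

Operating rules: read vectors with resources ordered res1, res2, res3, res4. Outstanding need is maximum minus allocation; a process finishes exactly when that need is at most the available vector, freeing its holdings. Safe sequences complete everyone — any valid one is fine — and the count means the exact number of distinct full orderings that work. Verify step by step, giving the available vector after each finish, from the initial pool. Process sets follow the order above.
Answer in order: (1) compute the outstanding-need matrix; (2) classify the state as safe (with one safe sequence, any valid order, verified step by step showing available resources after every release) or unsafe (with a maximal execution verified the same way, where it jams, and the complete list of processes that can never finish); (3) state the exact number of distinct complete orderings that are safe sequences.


(1) Remaining need (order res1, res2, res3, res4):
  P0: (4, 2, 5, 4)
  P5: (4, 3, 4, 3)
  P2: (4, 3, 2, 0)
  P3: (2, 3, 2, 1)
  P8: (5, 7, 5, 5)
  P4: (2, 0, 3, 0)
(2) SAFE. One safe sequence: P4, P3, P2, P5, P0, P8.
Key observation: P4 marks the first exact bind of the order: its need (2, 0, 3, 0) fits the free (3, 1, 3, 0) with zero slack on a requested resource.
Walking it through:
  pool = (3, 1, 3, 0)
  P4: need (2, 0, 3, 0) fits (3, 1, 3, 0); releases (0, 2, 0, 1), pool now (3, 3, 3, 1)
  P3: need (2, 3, 2, 1) fits (3, 3, 3, 1); releases (1, 0, 1, 0), pool now (4, 3, 4, 1)
  P2: need (4, 3, 2, 0) fits (4, 3, 4, 1); releases (0, 1, 1, 2), pool now (4, 4, 5, 3)
  P5: need (4, 3, 4, 3) fits (4, 4, 5, 3); releases (1, 2, 0, 1), pool now (5, 6, 5, 4)
  P0: need (4, 2, 5, 4) fits (5, 6, 5, 4); releases (3, 1, 0, 1), pool now (8, 7, 5, 5)
  P8: need (5, 7, 5, 5) fits (8, 7, 5, 5); releases (2, 0, 1, 0), pool now (10, 7, 6, 5)
(3) Exactly 1 of the possible complete orderings is a safe sequence.


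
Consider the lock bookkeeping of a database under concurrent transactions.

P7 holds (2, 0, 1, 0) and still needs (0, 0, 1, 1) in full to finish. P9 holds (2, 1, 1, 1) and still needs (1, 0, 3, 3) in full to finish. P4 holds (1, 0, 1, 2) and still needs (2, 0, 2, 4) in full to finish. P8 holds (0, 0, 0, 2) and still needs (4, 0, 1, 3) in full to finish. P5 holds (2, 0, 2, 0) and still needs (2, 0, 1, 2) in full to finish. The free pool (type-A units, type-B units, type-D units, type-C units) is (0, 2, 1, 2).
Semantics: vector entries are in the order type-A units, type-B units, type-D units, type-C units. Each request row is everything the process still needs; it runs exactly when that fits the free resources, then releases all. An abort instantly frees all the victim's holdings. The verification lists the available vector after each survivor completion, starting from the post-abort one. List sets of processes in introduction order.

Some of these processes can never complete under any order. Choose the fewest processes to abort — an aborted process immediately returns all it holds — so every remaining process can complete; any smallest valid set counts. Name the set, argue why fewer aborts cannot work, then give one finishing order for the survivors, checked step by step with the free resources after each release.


Minimum abort set: P8.
Key observation: the deadlocked P4 becomes finishable only because P8 released (0, 0, 0, 2); it completes at step 2 below.
Why nothing smaller works: aborting no one leaves the state deadlocked as given.
The survivors complete as P7, P4, P5, P9. Step-by-step check (starting from the post-abort pool):
  pool = (0, 2, 1, 4)
  P7: need (0, 0, 1, 1) fits (0, 2, 1, 4); releases (2, 0, 1, 0), pool now (2, 2, 2, 4)
  P4: need (2, 0, 2, 4) fits (2, 2, 2, 4); releases (1, 0, 1, 2), pool now (3, 2, 3, 6)
  P5: need (2, 0, 1, 2) fits (3, 2, 3, 6); releases (2, 0, 2, 0), pool now (5, 2, 5, 6)
  P9: need (1, 0, 3, 3) fits (5, 2, 5, 6); releases (2, 1, 1, 1), pool now (7, 3, 6, 7)


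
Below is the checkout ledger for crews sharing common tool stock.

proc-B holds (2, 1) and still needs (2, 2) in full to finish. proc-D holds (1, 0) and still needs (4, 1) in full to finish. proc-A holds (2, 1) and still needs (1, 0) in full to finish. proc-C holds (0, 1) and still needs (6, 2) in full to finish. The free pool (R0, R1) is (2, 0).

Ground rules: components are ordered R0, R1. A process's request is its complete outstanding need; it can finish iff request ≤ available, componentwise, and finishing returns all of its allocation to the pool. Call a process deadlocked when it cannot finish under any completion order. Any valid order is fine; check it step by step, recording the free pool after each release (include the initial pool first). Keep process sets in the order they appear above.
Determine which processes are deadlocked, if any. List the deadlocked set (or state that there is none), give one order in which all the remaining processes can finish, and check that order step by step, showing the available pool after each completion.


The deadlocked set is proc-B and proc-C.
Key observation: R1 is the bottleneck — with proc-A, proc-D done the pool holds (5, 1), short of every remaining need.
The rest can finish in the order proc-A, proc-D. Verifying each step:
  pool = (2, 0)
  proc-A needs (1, 0) <= (2, 0) -> finishes; pool += (2, 1) = (4, 1)
  proc-D needs (4, 1) <= (4, 1) -> finishes; pool += (1, 0) = (5, 1)
None of the blocked processes ever fits:
  blocked: proc-B wants (2, 2), pool (5, 1) — not enough R1
  blocked: proc-C wants (6, 2), pool (5, 1) — not enough R0 and R1


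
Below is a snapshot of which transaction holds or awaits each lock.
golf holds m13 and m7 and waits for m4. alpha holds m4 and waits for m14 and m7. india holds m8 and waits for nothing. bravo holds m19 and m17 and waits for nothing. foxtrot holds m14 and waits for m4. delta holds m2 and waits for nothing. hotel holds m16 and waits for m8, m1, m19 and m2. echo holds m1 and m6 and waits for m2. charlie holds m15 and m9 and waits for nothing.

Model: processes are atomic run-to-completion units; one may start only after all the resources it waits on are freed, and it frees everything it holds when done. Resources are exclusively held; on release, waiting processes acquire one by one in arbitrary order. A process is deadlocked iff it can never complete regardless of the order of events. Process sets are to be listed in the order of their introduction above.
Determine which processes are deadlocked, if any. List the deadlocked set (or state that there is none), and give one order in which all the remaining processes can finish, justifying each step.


Deadlocked: golf, alpha and foxtrot.
Key observation: nobody on the ring golf -> alpha -> golf can start until another member finishes, which never happens; foxtrot is caught in further circular waits.
One completion order for the rest: bravo, charlie, delta, india, echo, hotel.
Step-by-step check:
  run bravo (it waits on nothing); releases m19 and m17
  run charlie (it waits on nothing); releases m15 and m9
  run delta (it waits on nothing); releases m2
  run india (it waits on nothing); releases m8
  echo waits on m2 — all released -> runs and releases m1 and m6
  hotel waits on m8, m1, m19 and m2 — all released -> runs and releases m16
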